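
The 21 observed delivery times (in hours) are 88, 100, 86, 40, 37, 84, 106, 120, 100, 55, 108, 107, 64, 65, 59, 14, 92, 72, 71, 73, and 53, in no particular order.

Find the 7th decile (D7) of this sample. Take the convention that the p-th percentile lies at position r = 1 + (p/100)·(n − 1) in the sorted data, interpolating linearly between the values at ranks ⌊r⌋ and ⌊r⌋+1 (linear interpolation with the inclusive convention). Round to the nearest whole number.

Sorted: 14, 37, 40, 53, 55, 59, 64, 65, 71, 72, 73, 84, 86, 88, 92, 100, 100, 106, 107, 108, 120.
n = 21.
r = 1 + (70/100)·(21 − 1) = 1 + 14 = 15.
r is an integer, so P70 is the value at rank 15: 92.

92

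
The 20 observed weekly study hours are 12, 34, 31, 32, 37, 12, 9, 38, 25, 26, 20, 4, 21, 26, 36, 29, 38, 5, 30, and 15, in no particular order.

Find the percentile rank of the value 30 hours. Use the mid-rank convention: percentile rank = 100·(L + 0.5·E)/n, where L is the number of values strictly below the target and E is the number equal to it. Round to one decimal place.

62.5

Sorted: 4, 5, 9, 12, 12, 15, 20, 21, 25, 26, 26, 29, 30, 31, 32, 34, 36, 37, 38, 38.
Count below 30: L = 12; count equal: E = 1; n = 20.
Percentile rank = 100·(12 + 0.5·1)/20 = 100·12.5/20 = 62.5.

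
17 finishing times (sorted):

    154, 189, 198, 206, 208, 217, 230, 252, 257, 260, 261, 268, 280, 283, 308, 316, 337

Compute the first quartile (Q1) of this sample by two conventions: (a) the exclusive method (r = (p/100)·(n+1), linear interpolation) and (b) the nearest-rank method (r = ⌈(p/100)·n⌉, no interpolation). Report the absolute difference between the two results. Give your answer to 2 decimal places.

1.00

n = 17.
(a) r = 4.5; between ranks 4 (206) and 5 (208): 207.
(b) the nearest-rank method: rank 5 → 208.
|207 − 208| = 1.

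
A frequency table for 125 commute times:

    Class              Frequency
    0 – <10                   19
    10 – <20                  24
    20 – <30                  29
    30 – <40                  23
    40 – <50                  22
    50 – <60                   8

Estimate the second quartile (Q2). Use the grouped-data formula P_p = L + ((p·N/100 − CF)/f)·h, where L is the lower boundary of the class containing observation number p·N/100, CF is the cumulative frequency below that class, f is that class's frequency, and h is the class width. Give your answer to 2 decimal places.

N = 125; target position k = 50/100 · 125 = 62.5.
Cumulative frequencies: 19, 43, 72, 95, 117, 125.
Observation 62.5 falls in the class 20 – <30.
L = 20, CF = 43, f = 29, h = 10.
P50 = 20 + ((62.5 − 43)/29)·10 = 20 + 6.72414 = 26.7241.

26.72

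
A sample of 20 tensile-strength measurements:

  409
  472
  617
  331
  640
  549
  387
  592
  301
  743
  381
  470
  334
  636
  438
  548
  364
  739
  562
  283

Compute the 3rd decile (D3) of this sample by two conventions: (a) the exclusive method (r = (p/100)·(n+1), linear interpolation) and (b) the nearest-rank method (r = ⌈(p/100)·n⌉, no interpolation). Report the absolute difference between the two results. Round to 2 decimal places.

1.80

Sorted: 283, 301, 331, 334, 364, 381, 387, 409, 438, 470, 472, 548, 549, 562, 592, 617, 636, 640, 739, 743.
n = 20.
(a) r = 6.3; between ranks 6 (381) and 7 (387): 382.8.
(b) the nearest-rank method: rank 6 → 381.
|382.8 − 381| = 1.8.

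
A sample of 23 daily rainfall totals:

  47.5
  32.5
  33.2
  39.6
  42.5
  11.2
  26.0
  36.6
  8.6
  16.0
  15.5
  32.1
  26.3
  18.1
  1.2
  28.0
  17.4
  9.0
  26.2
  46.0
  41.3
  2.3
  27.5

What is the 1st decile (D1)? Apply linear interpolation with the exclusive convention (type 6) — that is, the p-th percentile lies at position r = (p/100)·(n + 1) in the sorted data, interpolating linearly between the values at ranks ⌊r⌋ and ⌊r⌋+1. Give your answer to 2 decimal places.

Sorted: 1.2, 2.3, 8.6, 9.0, 11.2, 15.5, 16.0, 17.4, 18.1, 26.0, 26.2, 26.3, 27.5, 28.0, 32.1, 32.5, 33.2, 36.6, 39.6, 41.3, 42.5, 46.0, 47.5.
n = 23.
r = (10/100)·(23 + 1) = 2.4.
Rank 2 is 2.3 and rank 3 is 8.6.
Interpolate: 2.3 + 0.4·(8.6 − 2.3) = 2.3 + 0.4·6.3 = 4.82.

4.82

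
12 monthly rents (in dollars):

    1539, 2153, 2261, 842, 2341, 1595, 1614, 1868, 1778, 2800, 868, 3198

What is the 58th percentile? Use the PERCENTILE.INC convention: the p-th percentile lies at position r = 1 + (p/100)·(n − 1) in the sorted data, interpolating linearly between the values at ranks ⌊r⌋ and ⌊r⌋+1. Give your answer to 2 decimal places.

1976.30

Sorted: 842, 868, 1539, 1595, 1614, 1778, 1868, 2153, 2261, 2341, 2800, 3198.
n = 12.
r = 1 + (58/100)·(12 − 1) = 1 + 6.38 = 7.38.
Rank 7 is 1868 and rank 8 is 2153.
Interpolate: 1868 + 0.38·(2153 − 1868) = 1868 + 0.38·285 = 1976.3.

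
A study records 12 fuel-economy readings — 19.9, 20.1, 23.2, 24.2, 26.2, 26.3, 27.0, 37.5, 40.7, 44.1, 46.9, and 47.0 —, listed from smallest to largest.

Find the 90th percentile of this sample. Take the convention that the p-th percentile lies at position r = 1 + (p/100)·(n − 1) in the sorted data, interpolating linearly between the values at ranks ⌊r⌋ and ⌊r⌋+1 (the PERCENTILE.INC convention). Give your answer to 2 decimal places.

46.62

n = 12.
r = 1 + (90/100)·(12 − 1) = 1 + 9.9 = 10.9.
Rank 10 is 44.1 and rank 11 is 46.9.
Interpolate: 44.1 + 0.9·(46.9 − 44.1) = 44.1 + 0.9·2.8 = 46.62.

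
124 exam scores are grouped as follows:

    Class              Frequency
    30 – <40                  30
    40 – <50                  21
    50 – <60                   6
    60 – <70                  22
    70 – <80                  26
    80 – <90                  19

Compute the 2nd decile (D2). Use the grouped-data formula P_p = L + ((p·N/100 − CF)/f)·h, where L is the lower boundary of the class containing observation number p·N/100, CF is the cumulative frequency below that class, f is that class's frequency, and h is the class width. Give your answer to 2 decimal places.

38.27

N = 124; target position k = 20/100 · 124 = 24.8.
Cumulative frequencies: 30, 51, 57, 79, 105, 124.
Observation 24.8 falls in the class 30 – <40.
L = 30, CF = 0, f = 30, h = 10.
P20 = 30 + ((24.8 − 0)/30)·10 = 30 + 8.26667 = 38.2667.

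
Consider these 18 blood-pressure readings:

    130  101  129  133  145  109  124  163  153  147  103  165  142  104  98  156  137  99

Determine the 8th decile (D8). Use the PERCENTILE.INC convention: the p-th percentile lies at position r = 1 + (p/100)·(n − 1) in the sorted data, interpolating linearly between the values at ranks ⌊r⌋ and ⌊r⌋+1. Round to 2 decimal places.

150.60

Sorted: 98, 99, 101, 103, 104, 109, 124, 129, 130, 133, 137, 142, 145, 147, 153, 156, 163, 165.
n = 18.
r = 1 + (80/100)·(18 − 1) = 1 + 13.6 = 14.6.
Rank 14 is 147 and rank 15 is 153.
Interpolate: 147 + 0.6·(153 − 147) = 147 + 0.6·6 = 150.6.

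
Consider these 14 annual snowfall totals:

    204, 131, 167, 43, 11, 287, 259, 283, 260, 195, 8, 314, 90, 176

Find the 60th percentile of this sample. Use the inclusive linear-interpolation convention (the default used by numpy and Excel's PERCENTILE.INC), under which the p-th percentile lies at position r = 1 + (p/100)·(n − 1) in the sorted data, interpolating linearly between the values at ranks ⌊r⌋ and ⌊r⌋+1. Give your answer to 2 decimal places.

Sorted: 8, 11, 43, 90, 131, 167, 176, 195, 204, 259, 260, 283, 287, 314.
n = 14.
r = 1 + (60/100)·(14 − 1) = 1 + 7.8 = 8.8.
Rank 8 is 195 and rank 9 is 204.
Interpolate: 195 + 0.8·(204 − 195) = 195 + 0.8·9 = 202.2.

202.20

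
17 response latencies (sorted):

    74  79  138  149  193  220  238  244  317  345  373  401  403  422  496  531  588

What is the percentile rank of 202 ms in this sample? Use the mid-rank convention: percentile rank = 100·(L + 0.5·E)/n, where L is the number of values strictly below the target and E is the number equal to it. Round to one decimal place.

29.4

Count below 202: L = 5; count equal: E = 0; n = 17.
Percentile rank = 100·(5 + 0.5·0)/17 = 100·5/17 = 29.41.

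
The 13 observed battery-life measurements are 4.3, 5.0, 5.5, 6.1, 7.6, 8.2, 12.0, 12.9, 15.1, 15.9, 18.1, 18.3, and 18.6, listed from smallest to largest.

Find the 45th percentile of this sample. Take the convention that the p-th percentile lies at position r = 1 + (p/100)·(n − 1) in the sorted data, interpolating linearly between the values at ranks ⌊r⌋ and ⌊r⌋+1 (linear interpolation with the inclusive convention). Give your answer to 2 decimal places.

n = 13.
r = 1 + (45/100)·(13 − 1) = 1 + 5.4 = 6.4.
Rank 6 is 8.2 and rank 7 is 12.0.
Interpolate: 8.2 + 0.4·(12.0 − 8.2) = 8.2 + 0.4·3.8 = 9.72.

9.72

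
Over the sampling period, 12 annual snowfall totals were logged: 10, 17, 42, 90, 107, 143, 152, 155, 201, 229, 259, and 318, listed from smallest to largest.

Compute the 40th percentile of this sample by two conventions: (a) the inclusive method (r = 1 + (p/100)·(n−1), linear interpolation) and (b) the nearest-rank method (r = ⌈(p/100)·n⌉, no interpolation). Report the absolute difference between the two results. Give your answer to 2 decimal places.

14.40

n = 12.
(a) r = 5.4; between ranks 5 (107) and 6 (143): 121.4.
(b) the nearest-rank method: rank 5 → 107.
|121.4 − 107| = 14.4.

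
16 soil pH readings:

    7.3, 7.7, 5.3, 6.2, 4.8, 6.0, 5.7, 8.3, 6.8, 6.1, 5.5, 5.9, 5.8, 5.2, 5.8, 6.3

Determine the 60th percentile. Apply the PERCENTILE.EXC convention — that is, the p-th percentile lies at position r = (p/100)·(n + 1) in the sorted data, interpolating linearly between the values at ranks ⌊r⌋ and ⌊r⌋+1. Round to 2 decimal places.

Sorted: 4.8, 5.2, 5.3, 5.5, 5.7, 5.8, 5.8, 5.9, 6.0, 6.1, 6.2, 6.3, 6.8, 7.3, 7.7, 8.3.
n = 16.
r = (60/100)·(16 + 1) = 10.2.
Rank 10 is 6.1 and rank 11 is 6.2.
Interpolate: 6.1 + 0.2·(6.2 − 6.1) = 6.1 + 0.2·0.1 = 6.12.

6.12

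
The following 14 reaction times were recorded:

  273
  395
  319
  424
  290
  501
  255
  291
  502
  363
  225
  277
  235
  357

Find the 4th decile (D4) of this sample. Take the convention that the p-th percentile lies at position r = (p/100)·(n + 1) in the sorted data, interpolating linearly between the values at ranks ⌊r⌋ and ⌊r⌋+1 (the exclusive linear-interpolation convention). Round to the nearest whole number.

Sorted: 225, 235, 255, 273, 277, 290, 291, 319, 357, 363, 395, 424, 501, 502.
n = 14.
r = (40/100)·(14 + 1) = 6.
r is an integer, so P40 is the value at rank 6: 290.

290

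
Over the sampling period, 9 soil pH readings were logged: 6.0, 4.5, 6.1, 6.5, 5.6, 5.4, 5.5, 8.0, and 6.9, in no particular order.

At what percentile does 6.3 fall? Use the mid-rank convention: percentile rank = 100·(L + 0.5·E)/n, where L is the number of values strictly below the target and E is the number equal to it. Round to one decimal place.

66.7

Sorted: 4.5, 5.4, 5.5, 5.6, 6.0, 6.1, 6.5, 6.9, 8.0.
Count below 6.3: L = 6; count equal: E = 0; n = 9.
Percentile rank = 100·(6 + 0.5·0)/9 = 100·6/9 = 66.67.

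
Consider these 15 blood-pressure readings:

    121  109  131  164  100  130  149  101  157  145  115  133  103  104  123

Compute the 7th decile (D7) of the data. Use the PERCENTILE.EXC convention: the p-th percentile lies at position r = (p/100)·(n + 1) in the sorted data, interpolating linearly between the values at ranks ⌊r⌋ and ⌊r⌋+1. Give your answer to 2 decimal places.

135.40

Sorted: 100, 101, 103, 104, 109, 115, 121, 123, 130, 131, 133, 145, 149, 157, 164.
n = 15.
r = (70/100)·(15 + 1) = 11.2.
Rank 11 is 133 and rank 12 is 145.
Interpolate: 133 + 0.2·(145 − 133) = 133 + 0.2·12 = 135.4.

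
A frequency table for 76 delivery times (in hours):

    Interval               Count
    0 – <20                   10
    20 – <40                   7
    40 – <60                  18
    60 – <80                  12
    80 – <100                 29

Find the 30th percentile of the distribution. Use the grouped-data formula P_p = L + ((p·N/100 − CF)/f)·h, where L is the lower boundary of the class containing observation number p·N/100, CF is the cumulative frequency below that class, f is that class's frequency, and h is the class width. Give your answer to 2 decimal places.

N = 76; target position k = 30/100 · 76 = 22.8.
Cumulative frequencies: 10, 17, 35, 47, 76.
Observation 22.8 falls in the class 40 – <60.
L = 40, CF = 17, f = 18, h = 20.
P30 = 40 + ((22.8 − 17)/18)·20 = 40 + 6.44444 = 46.4444.

46.44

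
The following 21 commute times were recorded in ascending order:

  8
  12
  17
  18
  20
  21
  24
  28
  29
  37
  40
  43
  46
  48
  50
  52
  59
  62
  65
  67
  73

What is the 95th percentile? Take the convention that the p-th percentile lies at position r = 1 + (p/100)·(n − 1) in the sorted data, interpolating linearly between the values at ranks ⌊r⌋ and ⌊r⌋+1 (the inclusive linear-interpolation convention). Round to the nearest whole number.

67

n = 21.
r = 1 + (95/100)·(21 − 1) = 1 + 19 = 20.
r is an integer, so P95 is the value at rank 20: 67.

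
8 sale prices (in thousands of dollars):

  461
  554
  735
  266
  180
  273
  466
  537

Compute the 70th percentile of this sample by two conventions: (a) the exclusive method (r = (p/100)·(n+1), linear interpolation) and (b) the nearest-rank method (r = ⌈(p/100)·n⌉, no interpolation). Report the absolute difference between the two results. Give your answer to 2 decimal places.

5.10

Sorted: 180, 266, 273, 461, 466, 537, 554, 735.
n = 8.
(a) r = 6.3; between ranks 6 (537) and 7 (554): 542.1.
(b) the nearest-rank method: rank 6 → 537.
|542.1 − 537| = 5.1.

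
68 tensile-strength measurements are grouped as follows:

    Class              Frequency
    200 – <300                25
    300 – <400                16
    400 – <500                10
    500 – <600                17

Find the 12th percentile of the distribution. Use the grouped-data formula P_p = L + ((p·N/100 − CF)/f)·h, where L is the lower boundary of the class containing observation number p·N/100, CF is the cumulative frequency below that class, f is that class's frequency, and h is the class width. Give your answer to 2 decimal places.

N = 68; target position k = 12/100 · 68 = 8.16.
Cumulative frequencies: 25, 41, 51, 68.
Observation 8.16 falls in the class 200 – <300.
L = 200, CF = 0, f = 25, h = 100.
P12 = 200 + ((8.16 − 0)/25)·100 = 200 + 32.64 = 232.64.

232.64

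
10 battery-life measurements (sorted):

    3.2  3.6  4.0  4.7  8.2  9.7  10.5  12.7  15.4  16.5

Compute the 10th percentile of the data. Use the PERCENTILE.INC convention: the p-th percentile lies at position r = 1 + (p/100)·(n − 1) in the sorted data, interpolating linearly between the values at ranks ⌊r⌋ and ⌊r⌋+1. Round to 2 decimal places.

n = 10.
r = 1 + (10/100)·(10 − 1) = 1 + 0.9 = 1.9.
Rank 1 is 3.2 and rank 2 is 3.6.
Interpolate: 3.2 + 0.9·(3.6 − 3.2) = 3.2 + 0.9·0.4 = 3.56.

3.56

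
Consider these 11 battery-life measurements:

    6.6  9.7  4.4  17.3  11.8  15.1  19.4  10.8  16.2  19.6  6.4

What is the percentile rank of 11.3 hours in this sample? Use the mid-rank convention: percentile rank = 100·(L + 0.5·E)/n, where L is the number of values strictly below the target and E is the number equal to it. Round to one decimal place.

45.5

Sorted: 4.4, 6.4, 6.6, 9.7, 10.8, 11.8, 15.1, 16.2, 17.3, 19.4, 19.6.
Count below 11.3: L = 5; count equal: E = 0; n = 11.
Percentile rank = 100·(5 + 0.5·0)/11 = 100·5/11 = 45.45.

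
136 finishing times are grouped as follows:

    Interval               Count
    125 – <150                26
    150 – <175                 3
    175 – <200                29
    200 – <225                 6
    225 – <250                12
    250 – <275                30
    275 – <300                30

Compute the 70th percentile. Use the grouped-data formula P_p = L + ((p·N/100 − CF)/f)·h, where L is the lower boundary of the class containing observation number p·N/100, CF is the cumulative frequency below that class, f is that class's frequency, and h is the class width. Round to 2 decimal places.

N = 136; target position k = 70/100 · 136 = 95.2.
Cumulative frequencies: 26, 29, 58, 64, 76, 106, 136.
Observation 95.2 falls in the class 250 – <275.
L = 250, CF = 76, f = 30, h = 25.
P70 = 250 + ((95.2 − 76)/30)·25 = 250 + 16 = 266.

266.00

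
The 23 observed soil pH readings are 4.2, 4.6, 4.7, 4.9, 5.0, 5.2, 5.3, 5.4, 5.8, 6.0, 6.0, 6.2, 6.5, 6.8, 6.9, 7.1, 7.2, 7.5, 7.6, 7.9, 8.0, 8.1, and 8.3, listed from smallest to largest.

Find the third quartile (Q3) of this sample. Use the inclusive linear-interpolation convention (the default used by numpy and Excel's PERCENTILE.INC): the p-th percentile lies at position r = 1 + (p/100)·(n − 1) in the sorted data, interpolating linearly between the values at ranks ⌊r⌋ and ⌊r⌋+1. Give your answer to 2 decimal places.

7.35

n = 23.
r = 1 + (75/100)·(23 − 1) = 1 + 16.5 = 17.5.
Rank 17 is 7.2 and rank 18 is 7.5.
Interpolate: 7.2 + 0.5·(7.5 − 7.2) = 7.2 + 0.5·0.3 = 7.35.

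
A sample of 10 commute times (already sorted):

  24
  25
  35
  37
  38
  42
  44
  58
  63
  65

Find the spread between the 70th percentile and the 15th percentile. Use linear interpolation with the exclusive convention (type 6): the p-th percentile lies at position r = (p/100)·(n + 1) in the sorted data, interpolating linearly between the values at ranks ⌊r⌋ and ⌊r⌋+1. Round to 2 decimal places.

29.15

n = 10.
P15: r = 1.65; ranks 1–2 are 24, 25; interpolating gives 24.65.
P70: r = 7.7; ranks 7–8 are 44, 58; interpolating gives 53.8.
Difference: 53.8 − 24.65 = 29.15.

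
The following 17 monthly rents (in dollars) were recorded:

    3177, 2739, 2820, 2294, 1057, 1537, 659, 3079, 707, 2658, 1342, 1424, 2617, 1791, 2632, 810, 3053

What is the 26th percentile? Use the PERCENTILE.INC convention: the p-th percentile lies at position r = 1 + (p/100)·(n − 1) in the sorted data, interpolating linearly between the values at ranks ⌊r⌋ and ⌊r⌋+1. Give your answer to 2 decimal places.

1355.12

Sorted: 659, 707, 810, 1057, 1342, 1424, 1537, 1791, 2294, 2617, 2632, 2658, 2739, 2820, 3053, 3079, 3177.
n = 17.
r = 1 + (26/100)·(17 − 1) = 1 + 4.16 = 5.16.
Rank 5 is 1342 and rank 6 is 1424.
Interpolate: 1342 + 0.16·(1424 − 1342) = 1342 + 0.16·82 = 1355.12.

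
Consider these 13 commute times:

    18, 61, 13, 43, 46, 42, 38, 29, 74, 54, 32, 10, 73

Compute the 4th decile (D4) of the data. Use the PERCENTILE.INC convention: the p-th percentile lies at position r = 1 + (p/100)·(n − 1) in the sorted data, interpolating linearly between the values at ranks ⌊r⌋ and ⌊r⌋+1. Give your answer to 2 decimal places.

36.80

Sorted: 10, 13, 18, 29, 32, 38, 42, 43, 46, 54, 61, 73, 74.
n = 13.
r = 1 + (40/100)·(13 − 1) = 1 + 4.8 = 5.8.
Rank 5 is 32 and rank 6 is 38.
Interpolate: 32 + 0.8·(38 − 32) = 32 + 0.8·6 = 36.8.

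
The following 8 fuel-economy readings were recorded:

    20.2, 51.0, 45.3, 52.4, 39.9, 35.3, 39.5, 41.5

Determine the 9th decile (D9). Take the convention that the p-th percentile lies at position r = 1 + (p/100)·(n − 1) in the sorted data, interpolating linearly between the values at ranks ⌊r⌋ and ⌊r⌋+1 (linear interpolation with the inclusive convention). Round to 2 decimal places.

51.42

Sorted: 20.2, 35.3, 39.5, 39.9, 41.5, 45.3, 51.0, 52.4.
n = 8.
r = 1 + (90/100)·(8 − 1) = 1 + 6.3 = 7.3.
Rank 7 is 51.0 and rank 8 is 52.4.
Interpolate: 51.0 + 0.3·(52.4 − 51.0) = 51.0 + 0.3·1.4 = 51.42.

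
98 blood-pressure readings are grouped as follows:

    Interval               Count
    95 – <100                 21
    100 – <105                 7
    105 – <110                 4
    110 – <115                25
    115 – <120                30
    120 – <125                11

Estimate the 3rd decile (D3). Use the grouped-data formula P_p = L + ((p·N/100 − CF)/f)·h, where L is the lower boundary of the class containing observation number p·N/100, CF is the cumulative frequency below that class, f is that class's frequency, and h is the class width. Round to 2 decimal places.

106.75

N = 98; target position k = 30/100 · 98 = 29.4.
Cumulative frequencies: 21, 28, 32, 57, 87, 98.
Observation 29.4 falls in the class 105 – <110.
L = 105, CF = 28, f = 4, h = 5.
P30 = 105 + ((29.4 − 28)/4)·5 = 105 + 1.75 = 106.75.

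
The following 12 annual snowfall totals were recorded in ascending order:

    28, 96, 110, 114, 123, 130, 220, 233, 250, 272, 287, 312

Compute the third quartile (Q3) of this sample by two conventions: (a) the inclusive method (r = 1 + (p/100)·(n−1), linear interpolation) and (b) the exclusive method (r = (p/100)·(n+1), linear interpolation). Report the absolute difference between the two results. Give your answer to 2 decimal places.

11.00

n = 12.
(a) r = 9.25; between ranks 9 (250) and 10 (272): 255.5.
(b) r = 9.75; between ranks 9 (250) and 10 (272): 266.5.
|255.5 − 266.5| = 11.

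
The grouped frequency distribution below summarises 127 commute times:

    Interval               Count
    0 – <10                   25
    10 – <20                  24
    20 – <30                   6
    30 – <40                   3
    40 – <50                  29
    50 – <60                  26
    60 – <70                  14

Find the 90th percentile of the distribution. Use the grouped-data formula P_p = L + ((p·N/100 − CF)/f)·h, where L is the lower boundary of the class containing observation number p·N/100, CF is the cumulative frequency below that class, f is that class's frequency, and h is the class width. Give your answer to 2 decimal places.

N = 127; target position k = 90/100 · 127 = 114.3.
Cumulative frequencies: 25, 49, 55, 58, 87, 113, 127.
Observation 114.3 falls in the class 60 – <70.
L = 60, CF = 113, f = 14, h = 10.
P90 = 60 + ((114.3 − 113)/14)·10 = 60 + 0.928571 = 60.9286.

60.93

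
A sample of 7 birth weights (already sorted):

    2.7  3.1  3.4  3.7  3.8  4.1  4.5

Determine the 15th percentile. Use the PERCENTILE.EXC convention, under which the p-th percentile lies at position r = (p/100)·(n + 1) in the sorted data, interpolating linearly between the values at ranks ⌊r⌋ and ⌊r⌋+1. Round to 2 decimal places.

2.78

n = 7.
r = (15/100)·(7 + 1) = 1.2.
Rank 1 is 2.7 and rank 2 is 3.1.
Interpolate: 2.7 + 0.2·(3.1 − 2.7) = 2.7 + 0.2·0.4 = 2.78.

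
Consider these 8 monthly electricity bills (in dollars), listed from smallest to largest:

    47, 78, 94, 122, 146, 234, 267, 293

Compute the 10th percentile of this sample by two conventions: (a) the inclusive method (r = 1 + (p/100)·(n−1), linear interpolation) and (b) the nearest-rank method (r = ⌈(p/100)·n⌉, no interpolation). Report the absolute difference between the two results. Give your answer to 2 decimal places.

21.70

n = 8.
(a) r = 1.7; between ranks 1 (47) and 2 (78): 68.7.
(b) the nearest-rank method: rank 1 → 47.
|68.7 − 47| = 21.7.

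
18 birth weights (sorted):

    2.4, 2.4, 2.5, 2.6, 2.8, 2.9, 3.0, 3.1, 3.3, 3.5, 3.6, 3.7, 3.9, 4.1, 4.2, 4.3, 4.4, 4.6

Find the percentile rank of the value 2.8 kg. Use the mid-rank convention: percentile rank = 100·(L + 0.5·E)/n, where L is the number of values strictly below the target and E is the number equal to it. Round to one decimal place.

25.0

Count below 2.8: L = 4; count equal: E = 1; n = 18.
Percentile rank = 100·(4 + 0.5·1)/18 = 100·4.5/18 = 25.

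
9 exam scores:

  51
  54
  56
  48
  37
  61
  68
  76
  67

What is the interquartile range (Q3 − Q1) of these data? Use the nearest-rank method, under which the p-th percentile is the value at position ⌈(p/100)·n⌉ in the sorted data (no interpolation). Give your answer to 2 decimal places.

16.00

Sorted: 37, 48, 51, 54, 56, 61, 67, 68, 76.
n = 9.
P25: rank ⌈25/100·9⌉ = 3 → 51.
P75: rank ⌈75/100·9⌉ = 7 → 67.
Difference: 67 − 51 = 16.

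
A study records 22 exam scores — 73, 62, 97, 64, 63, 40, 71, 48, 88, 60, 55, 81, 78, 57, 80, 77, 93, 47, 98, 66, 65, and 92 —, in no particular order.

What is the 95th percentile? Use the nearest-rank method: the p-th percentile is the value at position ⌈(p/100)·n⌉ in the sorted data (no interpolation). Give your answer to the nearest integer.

97

Sorted: 40, 47, 48, 55, 57, 60, 62, 63, 64, 65, 66, 71, 73, 77, 78, 80, 81, 88, 92, 93, 97, 98.
n = 22.
Position = ⌈95/100 · 22⌉ = ⌈20.9⌉ = 21.
The value at rank 21 is 97.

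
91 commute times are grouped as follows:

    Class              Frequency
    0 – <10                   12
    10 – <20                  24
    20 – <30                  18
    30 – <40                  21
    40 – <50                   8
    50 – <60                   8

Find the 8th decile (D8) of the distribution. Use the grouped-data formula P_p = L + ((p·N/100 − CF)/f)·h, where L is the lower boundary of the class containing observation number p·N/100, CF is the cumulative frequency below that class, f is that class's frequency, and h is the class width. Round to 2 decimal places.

38.95

N = 91; target position k = 80/100 · 91 = 72.8.
Cumulative frequencies: 12, 36, 54, 75, 83, 91.
Observation 72.8 falls in the class 30 – <40.
L = 30, CF = 54, f = 21, h = 10.
P80 = 30 + ((72.8 − 54)/21)·10 = 30 + 8.95238 = 38.9524.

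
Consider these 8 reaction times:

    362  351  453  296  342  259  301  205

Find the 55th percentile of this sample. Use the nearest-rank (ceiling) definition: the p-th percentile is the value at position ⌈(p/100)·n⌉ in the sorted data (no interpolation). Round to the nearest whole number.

342

Sorted: 205, 259, 296, 301, 342, 351, 362, 453.
n = 8.
Position = ⌈55/100 · 8⌉ = ⌈4.4⌉ = 5.
The value at rank 5 is 342.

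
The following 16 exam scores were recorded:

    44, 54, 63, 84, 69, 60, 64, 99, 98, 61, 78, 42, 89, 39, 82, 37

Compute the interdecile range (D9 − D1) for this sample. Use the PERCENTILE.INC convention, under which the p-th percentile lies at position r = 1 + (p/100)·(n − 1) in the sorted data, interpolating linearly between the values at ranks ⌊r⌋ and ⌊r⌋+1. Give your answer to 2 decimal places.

53.00

Sorted: 37, 39, 42, 44, 54, 60, 61, 63, 64, 69, 78, 82, 84, 89, 98, 99.
n = 16.
P10: r = 2.5; ranks 2–3 are 39, 42; interpolating gives 40.5.
P90: r = 14.5; ranks 14–15 are 89, 98; interpolating gives 93.5.
Difference: 93.5 − 40.5 = 53.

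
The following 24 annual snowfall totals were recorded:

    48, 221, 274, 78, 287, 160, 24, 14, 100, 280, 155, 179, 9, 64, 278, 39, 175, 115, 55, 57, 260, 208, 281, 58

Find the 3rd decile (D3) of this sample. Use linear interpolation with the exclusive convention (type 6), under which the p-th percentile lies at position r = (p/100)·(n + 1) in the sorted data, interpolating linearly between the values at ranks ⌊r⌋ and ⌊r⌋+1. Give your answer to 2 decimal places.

Sorted: 9, 14, 24, 39, 48, 55, 57, 58, 64, 78, 100, 115, 155, 160, 175, 179, 208, 221, 260, 274, 278, 280, 281, 287.
n = 24.
r = (30/100)·(24 + 1) = 7.5.
Rank 7 is 57 and rank 8 is 58.
Interpolate: 57 + 0.5·(58 − 57) = 57 + 0.5·1 = 57.5.

57.50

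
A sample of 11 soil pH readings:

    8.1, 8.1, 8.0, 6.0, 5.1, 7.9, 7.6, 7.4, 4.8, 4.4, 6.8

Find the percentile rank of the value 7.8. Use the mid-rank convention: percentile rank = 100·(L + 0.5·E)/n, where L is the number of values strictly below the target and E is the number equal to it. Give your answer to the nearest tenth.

63.6

Sorted: 4.4, 4.8, 5.1, 6.0, 6.8, 7.4, 7.6, 7.9, 8.0, 8.1, 8.1.
Count below 7.8: L = 7; count equal: E = 0; n = 11.
Percentile rank = 100·(7 + 0.5·0)/11 = 100·7/11 = 63.64.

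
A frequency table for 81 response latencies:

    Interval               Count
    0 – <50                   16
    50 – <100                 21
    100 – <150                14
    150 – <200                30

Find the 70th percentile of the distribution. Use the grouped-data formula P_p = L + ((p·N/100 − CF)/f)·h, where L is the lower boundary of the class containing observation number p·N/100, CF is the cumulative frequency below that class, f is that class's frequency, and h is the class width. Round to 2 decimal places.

N = 81; target position k = 70/100 · 81 = 56.7.
Cumulative frequencies: 16, 37, 51, 81.
Observation 56.7 falls in the class 150 – <200.
L = 150, CF = 51, f = 30, h = 50.
P70 = 150 + ((56.7 − 51)/30)·50 = 150 + 9.5 = 159.5.

159.50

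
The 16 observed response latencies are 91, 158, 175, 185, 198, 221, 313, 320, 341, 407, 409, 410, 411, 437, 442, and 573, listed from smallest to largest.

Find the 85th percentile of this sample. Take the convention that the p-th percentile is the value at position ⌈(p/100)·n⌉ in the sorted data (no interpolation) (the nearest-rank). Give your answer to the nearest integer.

437

n = 16.
Position = ⌈85/100 · 16⌉ = ⌈13.6⌉ = 14.
The value at rank 14 is 437.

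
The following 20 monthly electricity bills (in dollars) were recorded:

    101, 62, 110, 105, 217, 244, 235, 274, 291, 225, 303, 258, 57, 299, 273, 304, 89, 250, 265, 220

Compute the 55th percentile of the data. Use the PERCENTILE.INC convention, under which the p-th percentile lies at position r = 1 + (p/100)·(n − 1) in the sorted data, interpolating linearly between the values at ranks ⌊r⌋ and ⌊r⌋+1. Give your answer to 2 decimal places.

246.70

Sorted: 57, 62, 89, 101, 105, 110, 217, 220, 225, 235, 244, 250, 258, 265, 273, 274, 291, 299, 303, 304.
n = 20.
r = 1 + (55/100)·(20 − 1) = 1 + 10.45 = 11.45.
Rank 11 is 244 and rank 12 is 250.
Interpolate: 244 + 0.45·(250 − 244) = 244 + 0.45·6 = 246.7.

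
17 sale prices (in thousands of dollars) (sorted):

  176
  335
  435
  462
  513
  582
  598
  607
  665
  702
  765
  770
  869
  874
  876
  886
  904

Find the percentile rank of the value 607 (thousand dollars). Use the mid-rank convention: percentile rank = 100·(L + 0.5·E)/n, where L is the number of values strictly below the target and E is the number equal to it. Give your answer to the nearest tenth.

44.1

Count below 607: L = 7; count equal: E = 1; n = 17.
Percentile rank = 100·(7 + 0.5·1)/17 = 100·7.5/17 = 44.12.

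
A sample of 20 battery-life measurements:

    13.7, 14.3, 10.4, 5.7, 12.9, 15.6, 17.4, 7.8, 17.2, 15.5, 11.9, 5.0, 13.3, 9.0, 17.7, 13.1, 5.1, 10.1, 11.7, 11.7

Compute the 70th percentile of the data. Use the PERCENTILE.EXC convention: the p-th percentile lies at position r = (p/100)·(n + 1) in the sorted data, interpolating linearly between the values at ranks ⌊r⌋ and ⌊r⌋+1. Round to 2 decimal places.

Sorted: 5.0, 5.1, 5.7, 7.8, 9.0, 10.1, 10.4, 11.7, 11.7, 11.9, 12.9, 13.1, 13.3, 13.7, 14.3, 15.5, 15.6, 17.2, 17.4, 17.7.
n = 20.
r = (70/100)·(20 + 1) = 14.7.
Rank 14 is 13.7 and rank 15 is 14.3.
Interpolate: 13.7 + 0.7·(14.3 − 13.7) = 13.7 + 0.7·0.6 = 14.12.

14.12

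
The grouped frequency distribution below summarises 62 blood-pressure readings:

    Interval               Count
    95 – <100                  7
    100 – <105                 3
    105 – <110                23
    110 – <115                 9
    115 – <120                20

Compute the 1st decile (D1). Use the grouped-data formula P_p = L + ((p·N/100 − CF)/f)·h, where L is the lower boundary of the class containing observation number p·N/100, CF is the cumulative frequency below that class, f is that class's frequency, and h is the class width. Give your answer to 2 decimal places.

99.43

N = 62; target position k = 10/100 · 62 = 6.2.
Cumulative frequencies: 7, 10, 33, 42, 62.
Observation 6.2 falls in the class 95 – <100.
L = 95, CF = 0, f = 7, h = 5.
P10 = 95 + ((6.2 − 0)/7)·5 = 95 + 4.42857 = 99.4286.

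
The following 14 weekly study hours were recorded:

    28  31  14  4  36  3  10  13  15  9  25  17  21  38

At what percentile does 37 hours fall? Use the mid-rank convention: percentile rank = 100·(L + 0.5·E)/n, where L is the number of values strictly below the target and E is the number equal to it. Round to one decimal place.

92.9

Sorted: 3, 4, 9, 10, 13, 14, 15, 17, 21, 25, 28, 31, 36, 38.
Count below 37: L = 13; count equal: E = 0; n = 14.
Percentile rank = 100·(13 + 0.5·0)/14 = 100·13/14 = 92.86.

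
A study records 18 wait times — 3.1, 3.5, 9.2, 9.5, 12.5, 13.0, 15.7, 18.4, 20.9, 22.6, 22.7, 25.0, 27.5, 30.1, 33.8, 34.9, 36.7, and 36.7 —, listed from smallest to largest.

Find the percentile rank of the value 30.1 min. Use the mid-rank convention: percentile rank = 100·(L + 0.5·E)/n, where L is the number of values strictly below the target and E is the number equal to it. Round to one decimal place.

75.0

Count below 30.1: L = 13; count equal: E = 1; n = 18.
Percentile rank = 100·(13 + 0.5·1)/18 = 100·13.5/18 = 75.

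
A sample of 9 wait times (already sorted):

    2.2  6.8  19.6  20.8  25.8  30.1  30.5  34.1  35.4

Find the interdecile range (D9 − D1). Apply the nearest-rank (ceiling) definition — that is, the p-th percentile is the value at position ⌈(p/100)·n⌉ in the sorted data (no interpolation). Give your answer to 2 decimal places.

33.20

n = 9.
P10: rank ⌈10/100·9⌉ = 1 → 2.2.
P90: rank ⌈90/100·9⌉ = 9 → 35.4.
Difference: 35.4 − 2.2 = 33.2.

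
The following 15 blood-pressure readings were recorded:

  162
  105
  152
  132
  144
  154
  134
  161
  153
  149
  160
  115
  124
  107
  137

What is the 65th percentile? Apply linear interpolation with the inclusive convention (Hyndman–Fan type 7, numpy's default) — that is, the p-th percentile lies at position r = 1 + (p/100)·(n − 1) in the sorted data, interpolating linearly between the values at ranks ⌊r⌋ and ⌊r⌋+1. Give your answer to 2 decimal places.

152.10

Sorted: 105, 107, 115, 124, 132, 134, 137, 144, 149, 152, 153, 154, 160, 161, 162.
n = 15.
r = 1 + (65/100)·(15 − 1) = 1 + 9.1 = 10.1.
Rank 10 is 152 and rank 11 is 153.
Interpolate: 152 + 0.1·(153 − 152) = 152 + 0.1·1 = 152.1.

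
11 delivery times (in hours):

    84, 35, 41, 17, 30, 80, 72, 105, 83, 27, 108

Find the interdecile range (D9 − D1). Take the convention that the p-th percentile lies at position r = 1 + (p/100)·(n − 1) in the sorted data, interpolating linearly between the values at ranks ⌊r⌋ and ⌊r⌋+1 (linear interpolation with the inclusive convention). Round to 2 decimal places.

Sorted: 17, 27, 30, 35, 41, 72, 80, 83, 84, 105, 108.
n = 11.
P10: r = 2 (integer) → 27.
P90: r = 10 (integer) → 105.
Difference: 105 − 27 = 78.

78.00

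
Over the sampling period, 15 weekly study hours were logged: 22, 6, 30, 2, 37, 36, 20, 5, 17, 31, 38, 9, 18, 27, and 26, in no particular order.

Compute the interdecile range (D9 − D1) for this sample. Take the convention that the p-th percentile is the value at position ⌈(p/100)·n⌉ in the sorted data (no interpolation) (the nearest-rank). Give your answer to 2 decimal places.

32.00

Sorted: 2, 5, 6, 9, 17, 18, 20, 22, 26, 27, 30, 31, 36, 37, 38.
n = 15.
P10: rank ⌈10/100·15⌉ = 2 → 5.
P90: rank ⌈90/100·15⌉ = 14 → 37.
Difference: 37 − 5 = 32.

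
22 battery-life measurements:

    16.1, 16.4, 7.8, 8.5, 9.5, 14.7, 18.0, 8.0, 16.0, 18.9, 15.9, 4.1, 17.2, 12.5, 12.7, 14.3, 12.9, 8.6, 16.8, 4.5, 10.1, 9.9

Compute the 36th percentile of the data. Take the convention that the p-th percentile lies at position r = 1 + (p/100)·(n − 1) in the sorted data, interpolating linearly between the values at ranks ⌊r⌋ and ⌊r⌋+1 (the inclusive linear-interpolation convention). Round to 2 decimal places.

10.01

Sorted: 4.1, 4.5, 7.8, 8.0, 8.5, 8.6, 9.5, 9.9, 10.1, 12.5, 12.7, 12.9, 14.3, 14.7, 15.9, 16.0, 16.1, 16.4, 16.8, 17.2, 18.0, 18.9.
n = 22.
r = 1 + (36/100)·(22 − 1) = 1 + 7.56 = 8.56.
Rank 8 is 9.9 and rank 9 is 10.1.
Interpolate: 9.9 + 0.56·(10.1 − 9.9) = 9.9 + 0.56·0.2 = 10.012.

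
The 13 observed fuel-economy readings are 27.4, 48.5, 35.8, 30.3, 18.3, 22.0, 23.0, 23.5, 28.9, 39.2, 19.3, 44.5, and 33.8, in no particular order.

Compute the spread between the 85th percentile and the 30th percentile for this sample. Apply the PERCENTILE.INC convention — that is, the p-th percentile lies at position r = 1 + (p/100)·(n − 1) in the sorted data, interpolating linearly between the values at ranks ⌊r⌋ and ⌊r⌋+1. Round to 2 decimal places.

16.96

Sorted: 18.3, 19.3, 22.0, 23.0, 23.5, 27.4, 28.9, 30.3, 33.8, 35.8, 39.2, 44.5, 48.5.
n = 13.
P30: r = 4.6; ranks 4–5 are 23.0, 23.5; interpolating gives 23.3.
P85: r = 11.2; ranks 11–12 are 39.2, 44.5; interpolating gives 40.26.
Difference: 40.26 − 23.3 = 16.96.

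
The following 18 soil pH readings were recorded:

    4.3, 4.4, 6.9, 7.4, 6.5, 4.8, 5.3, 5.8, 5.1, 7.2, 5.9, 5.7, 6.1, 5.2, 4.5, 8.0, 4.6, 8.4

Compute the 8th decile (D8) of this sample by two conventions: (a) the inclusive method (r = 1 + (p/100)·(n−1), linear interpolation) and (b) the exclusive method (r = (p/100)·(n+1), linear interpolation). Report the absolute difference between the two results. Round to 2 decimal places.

Sorted: 4.3, 4.4, 4.5, 4.6, 4.8, 5.1, 5.2, 5.3, 5.7, 5.8, 5.9, 6.1, 6.5, 6.9, 7.2, 7.4, 8.0, 8.4.
n = 18.
(a) r = 14.6; between ranks 14 (6.9) and 15 (7.2): 7.08.
(b) r = 15.2; between ranks 15 (7.2) and 16 (7.4): 7.24.
|7.08 − 7.24| = 0.16.

0.16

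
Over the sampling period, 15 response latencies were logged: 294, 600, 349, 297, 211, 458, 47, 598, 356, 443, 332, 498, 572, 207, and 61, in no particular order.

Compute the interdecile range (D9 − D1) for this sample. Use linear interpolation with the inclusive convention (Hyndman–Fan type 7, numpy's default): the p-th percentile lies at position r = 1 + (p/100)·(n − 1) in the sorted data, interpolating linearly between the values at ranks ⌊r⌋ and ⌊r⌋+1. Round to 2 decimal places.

468.20

Sorted: 47, 61, 207, 211, 294, 297, 332, 349, 356, 443, 458, 498, 572, 598, 600.
n = 15.
P10: r = 2.4; ranks 2–3 are 61, 207; interpolating gives 119.4.
P90: r = 13.6; ranks 13–14 are 572, 598; interpolating gives 587.6.
Difference: 587.6 − 119.4 = 468.2.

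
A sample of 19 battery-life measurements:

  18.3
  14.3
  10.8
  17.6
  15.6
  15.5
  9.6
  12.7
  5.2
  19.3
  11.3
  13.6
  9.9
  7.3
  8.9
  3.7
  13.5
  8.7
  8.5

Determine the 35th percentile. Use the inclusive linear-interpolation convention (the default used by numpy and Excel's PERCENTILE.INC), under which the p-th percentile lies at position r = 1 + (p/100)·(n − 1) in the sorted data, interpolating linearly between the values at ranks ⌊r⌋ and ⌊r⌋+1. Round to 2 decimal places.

9.69

Sorted: 3.7, 5.2, 7.3, 8.5, 8.7, 8.9, 9.6, 9.9, 10.8, 11.3, 12.7, 13.5, 13.6, 14.3, 15.5, 15.6, 17.6, 18.3, 19.3.
n = 19.
r = 1 + (35/100)·(19 − 1) = 1 + 6.3 = 7.3.
Rank 7 is 9.6 and rank 8 is 9.9.
Interpolate: 9.6 + 0.3·(9.9 − 9.6) = 9.6 + 0.3·0.3 = 9.69.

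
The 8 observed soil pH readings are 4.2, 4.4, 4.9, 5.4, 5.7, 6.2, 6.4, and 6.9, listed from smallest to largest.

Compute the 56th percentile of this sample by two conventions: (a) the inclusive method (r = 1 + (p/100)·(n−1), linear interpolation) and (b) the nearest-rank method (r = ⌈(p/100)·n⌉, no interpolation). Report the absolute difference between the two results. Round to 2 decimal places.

0.02

n = 8.
(a) r = 4.92; between ranks 4 (5.4) and 5 (5.7): 5.676.
(b) the nearest-rank method: rank 5 → 5.7.
|5.676 − 5.7| = 0.024.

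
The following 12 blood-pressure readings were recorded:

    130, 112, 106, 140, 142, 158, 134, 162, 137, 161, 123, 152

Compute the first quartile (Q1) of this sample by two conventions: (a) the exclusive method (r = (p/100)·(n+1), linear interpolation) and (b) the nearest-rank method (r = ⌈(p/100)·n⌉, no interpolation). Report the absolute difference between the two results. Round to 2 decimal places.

1.75

Sorted: 106, 112, 123, 130, 134, 137, 140, 142, 152, 158, 161, 162.
n = 12.
(a) r = 3.25; between ranks 3 (123) and 4 (130): 124.75.
(b) the nearest-rank method: rank 3 → 123.
|124.75 − 123| = 1.75.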